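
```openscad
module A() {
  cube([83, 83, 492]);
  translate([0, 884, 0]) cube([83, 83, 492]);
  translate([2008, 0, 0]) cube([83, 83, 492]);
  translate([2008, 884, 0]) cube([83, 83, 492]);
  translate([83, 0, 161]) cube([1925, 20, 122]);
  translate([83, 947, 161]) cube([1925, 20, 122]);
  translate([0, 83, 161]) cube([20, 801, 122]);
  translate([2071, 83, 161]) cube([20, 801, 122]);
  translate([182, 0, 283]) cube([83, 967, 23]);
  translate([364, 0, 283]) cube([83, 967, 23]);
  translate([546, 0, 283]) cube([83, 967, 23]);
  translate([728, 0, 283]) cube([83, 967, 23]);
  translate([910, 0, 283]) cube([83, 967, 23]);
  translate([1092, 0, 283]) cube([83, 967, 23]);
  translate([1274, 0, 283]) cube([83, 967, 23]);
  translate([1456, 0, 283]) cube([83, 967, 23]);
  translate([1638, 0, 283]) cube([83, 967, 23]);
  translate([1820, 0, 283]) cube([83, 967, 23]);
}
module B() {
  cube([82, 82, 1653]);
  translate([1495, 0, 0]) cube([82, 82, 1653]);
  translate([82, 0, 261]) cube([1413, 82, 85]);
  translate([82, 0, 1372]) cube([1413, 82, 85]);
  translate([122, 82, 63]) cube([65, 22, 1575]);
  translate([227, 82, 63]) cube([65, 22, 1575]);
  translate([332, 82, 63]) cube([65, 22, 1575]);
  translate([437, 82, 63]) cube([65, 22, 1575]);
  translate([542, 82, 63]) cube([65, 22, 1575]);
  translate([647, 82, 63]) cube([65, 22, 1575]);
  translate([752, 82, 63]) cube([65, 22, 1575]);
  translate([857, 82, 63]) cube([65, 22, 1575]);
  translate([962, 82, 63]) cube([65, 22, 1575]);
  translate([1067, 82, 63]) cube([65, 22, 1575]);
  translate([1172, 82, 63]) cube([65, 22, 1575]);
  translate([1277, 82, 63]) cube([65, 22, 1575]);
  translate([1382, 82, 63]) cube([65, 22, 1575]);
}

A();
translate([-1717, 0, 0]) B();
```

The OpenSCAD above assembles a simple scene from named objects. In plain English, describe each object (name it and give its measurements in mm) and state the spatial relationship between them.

A is a bed frame 2091 mm long (x) by 967 mm wide (y). Four 83×83 mm corner posts, 492 mm tall, at the corners of the footprint. Four rails of 20 mm thickness and 122 mm height run between adjacent posts with their undersides at z = 161 mm, their outer faces flush with the outside of the frame (the two x-running rails run between the posts' inner faces; the two y-running rails run between the posts' inner faces). 10 slats, each 83 mm wide (x) and 23 mm thick, lie across the top of the two x-running rails, running the full 967 mm width of the frame in y; the slats are evenly spaced along x between the inner faces of the end posts with equal gaps (rounded down to the nearest mm) at the −x end and between each pair — any rounding remainder accumulates at the +x end.

B is a fence section. Two 82×82 mm posts, 1653 mm tall, stand on the floor with a clear span of 1413 mm between their inner faces. Two horizontal rails of 82×85 mm section span the gap between the posts with their undersides at z = 261 mm and z = 1372 mm, flush with the posts' −y face. 13 pickets, each 65 mm wide, 22 mm thick and 1575 mm tall, are fixed to the +y face of the rails with their bottoms at z = 63 mm, evenly spaced across the span with equal gaps (rounded down to the nearest mm) at the −x end and between each pair — any rounding remainder accumulates at the +x end.

The fence section is on the floor beside the bed frame on its −x side.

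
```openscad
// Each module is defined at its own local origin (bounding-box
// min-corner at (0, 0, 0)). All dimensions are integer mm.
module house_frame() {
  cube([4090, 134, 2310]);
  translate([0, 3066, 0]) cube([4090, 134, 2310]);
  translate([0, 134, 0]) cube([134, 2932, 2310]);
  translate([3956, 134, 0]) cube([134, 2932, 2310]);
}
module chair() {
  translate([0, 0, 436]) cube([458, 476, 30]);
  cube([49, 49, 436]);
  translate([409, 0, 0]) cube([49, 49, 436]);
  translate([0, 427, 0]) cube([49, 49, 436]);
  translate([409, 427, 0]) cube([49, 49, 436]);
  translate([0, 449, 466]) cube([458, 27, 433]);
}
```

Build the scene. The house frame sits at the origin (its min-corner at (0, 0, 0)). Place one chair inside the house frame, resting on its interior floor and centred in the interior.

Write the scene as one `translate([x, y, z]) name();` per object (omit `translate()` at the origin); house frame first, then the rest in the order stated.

house_frame();
translate([1816, 1362, 0]) chair();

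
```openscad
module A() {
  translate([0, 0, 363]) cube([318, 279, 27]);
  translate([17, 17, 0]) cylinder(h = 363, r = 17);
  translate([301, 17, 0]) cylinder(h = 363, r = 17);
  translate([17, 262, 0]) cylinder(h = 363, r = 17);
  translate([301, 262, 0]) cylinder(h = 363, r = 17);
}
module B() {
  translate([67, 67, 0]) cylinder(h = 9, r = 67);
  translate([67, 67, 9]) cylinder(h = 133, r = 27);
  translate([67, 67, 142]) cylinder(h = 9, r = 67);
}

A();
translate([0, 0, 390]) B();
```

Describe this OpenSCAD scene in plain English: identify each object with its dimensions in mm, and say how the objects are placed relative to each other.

A is a four-legged stool. The seat is a 318×279×27 mm slab whose top surface is at z = 390 mm; four round legs, each 34 mm in diameter, run from the floor (z = 0) to the underside of the seat, each leg's axis is inset half a diameter from the nearest pair of seat edges (so the leg's bounding box is flush with the corner).

B is a spool: two coaxial disc flanges of radius 67 mm and thickness 9 mm, joined by a core cylinder of radius 27 mm and height 133 mm. The lower flange rests on z = 0 and the three cylinders share a vertical axis.

The spool is on top of the stool.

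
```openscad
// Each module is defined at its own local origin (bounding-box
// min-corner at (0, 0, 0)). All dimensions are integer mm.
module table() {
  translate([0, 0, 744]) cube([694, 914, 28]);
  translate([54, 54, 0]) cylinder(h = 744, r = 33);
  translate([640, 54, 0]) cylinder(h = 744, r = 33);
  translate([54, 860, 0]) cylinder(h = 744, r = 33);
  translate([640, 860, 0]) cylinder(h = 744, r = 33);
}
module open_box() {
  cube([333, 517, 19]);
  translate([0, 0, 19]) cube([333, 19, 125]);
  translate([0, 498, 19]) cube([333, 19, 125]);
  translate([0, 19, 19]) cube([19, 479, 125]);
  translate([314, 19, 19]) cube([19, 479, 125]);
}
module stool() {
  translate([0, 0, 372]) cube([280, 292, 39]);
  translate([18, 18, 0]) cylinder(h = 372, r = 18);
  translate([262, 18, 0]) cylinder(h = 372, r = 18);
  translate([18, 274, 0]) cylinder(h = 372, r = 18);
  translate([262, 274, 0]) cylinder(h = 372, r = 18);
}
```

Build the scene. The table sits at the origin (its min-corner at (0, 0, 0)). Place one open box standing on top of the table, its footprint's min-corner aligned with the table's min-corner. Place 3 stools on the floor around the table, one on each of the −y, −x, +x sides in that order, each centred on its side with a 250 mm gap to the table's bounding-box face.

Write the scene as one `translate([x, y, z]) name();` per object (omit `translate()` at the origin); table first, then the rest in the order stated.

table();
translate([0, 0, 772]) open_box();
translate([207, -542, 0]) stool();
translate([-530, 311, 0]) stool();
translate([944, 311, 0]) stool();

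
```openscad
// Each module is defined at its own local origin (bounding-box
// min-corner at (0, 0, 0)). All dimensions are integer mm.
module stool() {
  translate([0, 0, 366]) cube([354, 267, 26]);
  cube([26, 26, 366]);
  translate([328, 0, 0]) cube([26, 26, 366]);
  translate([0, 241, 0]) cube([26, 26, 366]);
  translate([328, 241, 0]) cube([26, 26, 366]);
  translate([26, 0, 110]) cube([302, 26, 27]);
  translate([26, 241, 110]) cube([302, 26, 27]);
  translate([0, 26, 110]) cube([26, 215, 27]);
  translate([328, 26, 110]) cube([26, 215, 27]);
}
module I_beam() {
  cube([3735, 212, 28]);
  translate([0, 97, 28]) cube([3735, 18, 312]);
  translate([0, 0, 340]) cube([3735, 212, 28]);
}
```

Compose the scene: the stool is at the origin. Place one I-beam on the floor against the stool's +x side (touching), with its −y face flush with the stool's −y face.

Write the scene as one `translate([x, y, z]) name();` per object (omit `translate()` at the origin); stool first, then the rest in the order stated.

stool();
translate([354, 0, 0]) I_beam();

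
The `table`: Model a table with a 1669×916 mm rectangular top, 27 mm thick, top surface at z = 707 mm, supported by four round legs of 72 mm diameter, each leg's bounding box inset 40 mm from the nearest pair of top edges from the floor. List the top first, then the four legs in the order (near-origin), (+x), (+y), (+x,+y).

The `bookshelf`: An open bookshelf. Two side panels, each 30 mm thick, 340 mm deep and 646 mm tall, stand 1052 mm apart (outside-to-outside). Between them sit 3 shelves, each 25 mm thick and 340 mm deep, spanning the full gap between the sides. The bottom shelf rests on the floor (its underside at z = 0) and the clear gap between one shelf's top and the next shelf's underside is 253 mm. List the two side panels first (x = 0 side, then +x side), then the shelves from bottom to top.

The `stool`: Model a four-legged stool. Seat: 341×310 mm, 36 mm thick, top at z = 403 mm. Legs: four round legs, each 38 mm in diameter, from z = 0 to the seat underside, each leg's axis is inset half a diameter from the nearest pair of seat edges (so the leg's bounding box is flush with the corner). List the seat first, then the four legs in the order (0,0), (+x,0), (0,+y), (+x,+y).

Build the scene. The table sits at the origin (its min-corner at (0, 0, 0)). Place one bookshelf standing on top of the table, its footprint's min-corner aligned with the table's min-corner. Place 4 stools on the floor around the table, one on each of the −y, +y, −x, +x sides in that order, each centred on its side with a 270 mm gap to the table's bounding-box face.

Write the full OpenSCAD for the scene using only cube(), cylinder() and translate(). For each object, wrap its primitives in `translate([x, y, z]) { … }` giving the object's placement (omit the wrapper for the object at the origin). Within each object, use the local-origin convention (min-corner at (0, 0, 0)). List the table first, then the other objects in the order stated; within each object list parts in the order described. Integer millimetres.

translate([0, 0, 680]) cube([1669, 916, 27]);
translate([76, 76, 0]) cylinder(h = 680, r = 36);
translate([1593, 76, 0]) cylinder(h = 680, r = 36);
translate([76, 840, 0]) cylinder(h = 680, r = 36);
translate([1593, 840, 0]) cylinder(h = 680, r = 36);
translate([0, 0, 707]) {
  cube([30, 340, 646]);
  translate([1022, 0, 0]) cube([30, 340, 646]);
  translate([30, 0, 0]) cube([992, 340, 25]);
  translate([30, 0, 278]) cube([992, 340, 25]);
  translate([30, 0, 556]) cube([992, 340, 25]);
}
translate([664, -580, 0]) {
  translate([0, 0, 367]) cube([341, 310, 36]);
  translate([19, 19, 0]) cylinder(h = 367, r = 19);
  translate([322, 19, 0]) cylinder(h = 367, r = 19);
  translate([19, 291, 0]) cylinder(h = 367, r = 19);
  translate([322, 291, 0]) cylinder(h = 367, r = 19);
}
translate([664, 1186, 0]) {
  translate([0, 0, 367]) cube([341, 310, 36]);
  translate([19, 19, 0]) cylinder(h = 367, r = 19);
  translate([322, 19, 0]) cylinder(h = 367, r = 19);
  translate([19, 291, 0]) cylinder(h = 367, r = 19);
  translate([322, 291, 0]) cylinder(h = 367, r = 19);
}
translate([-611, 303, 0]) {
  translate([0, 0, 367]) cube([341, 310, 36]);
  translate([19, 19, 0]) cylinder(h = 367, r = 19);
  translate([322, 19, 0]) cylinder(h = 367, r = 19);
  translate([19, 291, 0]) cylinder(h = 367, r = 19);
  translate([322, 291, 0]) cylinder(h = 367, r = 19);
}
translate([1939, 303, 0]) {
  translate([0, 0, 367]) cube([341, 310, 36]);
  translate([19, 19, 0]) cylinder(h = 367, r = 19);
  translate([322, 19, 0]) cylinder(h = 367, r = 19);
  translate([19, 291, 0]) cylinder(h = 367, r = 19);
  translate([322, 291, 0]) cylinder(h = 367, r = 19);
}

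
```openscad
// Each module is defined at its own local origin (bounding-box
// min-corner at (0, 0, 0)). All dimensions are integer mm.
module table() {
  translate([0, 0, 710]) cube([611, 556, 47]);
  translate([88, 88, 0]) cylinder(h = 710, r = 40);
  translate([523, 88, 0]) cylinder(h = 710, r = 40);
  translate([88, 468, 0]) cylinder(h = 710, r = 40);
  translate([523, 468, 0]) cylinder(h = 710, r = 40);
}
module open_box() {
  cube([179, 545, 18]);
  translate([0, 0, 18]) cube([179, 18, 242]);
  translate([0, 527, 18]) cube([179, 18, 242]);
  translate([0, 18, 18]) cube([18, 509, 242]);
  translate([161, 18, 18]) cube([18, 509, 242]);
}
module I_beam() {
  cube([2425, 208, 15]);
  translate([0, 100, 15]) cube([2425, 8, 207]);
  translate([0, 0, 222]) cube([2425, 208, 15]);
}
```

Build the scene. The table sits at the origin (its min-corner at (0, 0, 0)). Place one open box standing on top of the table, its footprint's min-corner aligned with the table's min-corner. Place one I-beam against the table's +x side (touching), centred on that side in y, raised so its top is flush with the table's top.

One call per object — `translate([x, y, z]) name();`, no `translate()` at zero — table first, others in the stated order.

table();
translate([0, 0, 757]) open_box();
translate([611, 174, 520]) I_beam();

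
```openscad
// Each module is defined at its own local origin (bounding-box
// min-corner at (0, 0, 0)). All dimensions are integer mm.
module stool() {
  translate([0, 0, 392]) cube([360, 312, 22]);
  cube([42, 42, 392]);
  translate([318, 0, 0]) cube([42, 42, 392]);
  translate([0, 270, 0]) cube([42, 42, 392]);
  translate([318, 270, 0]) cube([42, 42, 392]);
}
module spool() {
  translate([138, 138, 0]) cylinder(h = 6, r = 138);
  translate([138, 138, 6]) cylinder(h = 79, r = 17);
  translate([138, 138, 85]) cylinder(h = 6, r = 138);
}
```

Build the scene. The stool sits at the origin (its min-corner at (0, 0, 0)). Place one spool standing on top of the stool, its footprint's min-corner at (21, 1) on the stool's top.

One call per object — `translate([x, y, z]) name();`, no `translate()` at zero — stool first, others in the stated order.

stool();
translate([21, 1, 414]) spool();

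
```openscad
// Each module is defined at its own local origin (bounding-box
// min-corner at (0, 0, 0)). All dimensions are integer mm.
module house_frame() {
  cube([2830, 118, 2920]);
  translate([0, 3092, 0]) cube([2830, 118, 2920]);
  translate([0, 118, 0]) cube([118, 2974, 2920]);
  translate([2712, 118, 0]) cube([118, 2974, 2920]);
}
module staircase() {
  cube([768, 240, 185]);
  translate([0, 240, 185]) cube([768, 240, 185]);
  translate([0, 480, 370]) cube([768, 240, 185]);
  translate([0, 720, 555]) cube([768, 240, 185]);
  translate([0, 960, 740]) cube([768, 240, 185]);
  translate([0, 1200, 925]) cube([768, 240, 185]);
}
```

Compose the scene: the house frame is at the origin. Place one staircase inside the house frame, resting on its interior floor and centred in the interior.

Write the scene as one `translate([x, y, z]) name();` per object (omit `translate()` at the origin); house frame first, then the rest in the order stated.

house_frame();
translate([1031, 885, 0]) staircase();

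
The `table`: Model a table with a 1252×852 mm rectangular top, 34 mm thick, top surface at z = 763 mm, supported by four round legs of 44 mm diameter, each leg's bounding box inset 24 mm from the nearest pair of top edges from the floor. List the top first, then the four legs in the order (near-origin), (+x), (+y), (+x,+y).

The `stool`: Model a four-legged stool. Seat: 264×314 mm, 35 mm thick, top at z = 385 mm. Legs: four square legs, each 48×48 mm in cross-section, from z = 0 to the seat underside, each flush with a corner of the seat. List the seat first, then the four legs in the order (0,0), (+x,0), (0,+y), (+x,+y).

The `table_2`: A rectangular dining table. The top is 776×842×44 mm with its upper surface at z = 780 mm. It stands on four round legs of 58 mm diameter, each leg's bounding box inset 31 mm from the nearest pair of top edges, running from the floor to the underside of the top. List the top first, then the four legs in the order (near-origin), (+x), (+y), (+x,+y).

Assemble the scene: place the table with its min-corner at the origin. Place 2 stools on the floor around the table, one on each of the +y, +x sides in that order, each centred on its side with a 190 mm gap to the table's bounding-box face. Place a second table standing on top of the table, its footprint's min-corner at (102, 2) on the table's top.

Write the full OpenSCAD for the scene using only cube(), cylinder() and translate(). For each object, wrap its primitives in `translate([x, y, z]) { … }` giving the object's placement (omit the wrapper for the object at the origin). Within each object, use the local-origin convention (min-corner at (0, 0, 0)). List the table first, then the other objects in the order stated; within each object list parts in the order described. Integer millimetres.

translate([0, 0, 729]) cube([1252, 852, 34]);
translate([46, 46, 0]) cylinder(h = 729, r = 22);
translate([1206, 46, 0]) cylinder(h = 729, r = 22);
translate([46, 806, 0]) cylinder(h = 729, r = 22);
translate([1206, 806, 0]) cylinder(h = 729, r = 22);
translate([494, 1042, 0]) {
  translate([0, 0, 350]) cube([264, 314, 35]);
  cube([48, 48, 350]);
  translate([216, 0, 0]) cube([48, 48, 350]);
  translate([0, 266, 0]) cube([48, 48, 350]);
  translate([216, 266, 0]) cube([48, 48, 350]);
}
translate([1442, 269, 0]) {
  translate([0, 0, 350]) cube([264, 314, 35]);
  cube([48, 48, 350]);
  translate([216, 0, 0]) cube([48, 48, 350]);
  translate([0, 266, 0]) cube([48, 48, 350]);
  translate([216, 266, 0]) cube([48, 48, 350]);
}
translate([102, 2, 763]) {
  translate([0, 0, 736]) cube([776, 842, 44]);
  translate([60, 60, 0]) cylinder(h = 736, r = 29);
  translate([716, 60, 0]) cylinder(h = 736, r = 29);
  translate([60, 782, 0]) cylinder(h = 736, r = 29);
  translate([716, 782, 0]) cylinder(h = 736, r = 29);
}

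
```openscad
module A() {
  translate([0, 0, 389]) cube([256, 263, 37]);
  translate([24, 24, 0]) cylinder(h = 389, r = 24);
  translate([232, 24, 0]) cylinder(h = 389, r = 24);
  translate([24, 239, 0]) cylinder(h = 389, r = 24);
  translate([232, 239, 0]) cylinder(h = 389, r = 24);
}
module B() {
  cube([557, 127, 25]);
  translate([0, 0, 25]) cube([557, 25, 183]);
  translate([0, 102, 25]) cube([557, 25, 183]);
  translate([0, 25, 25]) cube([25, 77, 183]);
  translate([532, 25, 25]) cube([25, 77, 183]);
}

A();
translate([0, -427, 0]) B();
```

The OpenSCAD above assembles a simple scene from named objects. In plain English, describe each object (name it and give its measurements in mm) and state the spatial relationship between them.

A is a four-legged stool. The seat is a 256×263×37 mm slab whose top surface is at z = 426 mm; four round legs, each 48 mm in diameter, run from the floor (z = 0) to the underside of the seat, each leg's axis is inset half a diameter from the nearest pair of seat edges (so the leg's bounding box is flush with the corner).

B is an open storage box with external size 557×127×208 mm and wall thickness 25 mm (the base is also 25 mm thick). The base covers the whole footprint; the four walls stand on the base, with the y-facing walls full-width and the x-facing walls fitting between their inner faces.

The open box is on the floor beside the stool on its −y side.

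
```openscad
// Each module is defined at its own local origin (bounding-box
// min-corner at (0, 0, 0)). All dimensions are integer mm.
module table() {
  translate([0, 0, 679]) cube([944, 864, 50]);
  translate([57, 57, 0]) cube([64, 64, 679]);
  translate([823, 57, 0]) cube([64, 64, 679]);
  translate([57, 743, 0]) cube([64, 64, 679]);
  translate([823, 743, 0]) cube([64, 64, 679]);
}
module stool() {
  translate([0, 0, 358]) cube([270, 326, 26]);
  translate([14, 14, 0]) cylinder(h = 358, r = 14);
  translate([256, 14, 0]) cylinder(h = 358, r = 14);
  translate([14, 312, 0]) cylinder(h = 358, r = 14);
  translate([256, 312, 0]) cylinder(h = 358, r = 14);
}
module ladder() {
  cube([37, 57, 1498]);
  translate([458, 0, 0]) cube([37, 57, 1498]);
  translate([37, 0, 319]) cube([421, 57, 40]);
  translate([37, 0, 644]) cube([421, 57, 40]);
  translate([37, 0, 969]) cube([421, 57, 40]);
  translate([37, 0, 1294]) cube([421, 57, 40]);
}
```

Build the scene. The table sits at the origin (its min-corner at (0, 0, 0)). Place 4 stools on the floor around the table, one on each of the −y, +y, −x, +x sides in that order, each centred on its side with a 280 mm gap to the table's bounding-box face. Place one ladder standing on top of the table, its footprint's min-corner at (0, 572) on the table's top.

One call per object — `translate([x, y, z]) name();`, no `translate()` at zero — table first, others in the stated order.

table();
translate([337, -606, 0]) stool();
translate([337, 1144, 0]) stool();
translate([-550, 269, 0]) stool();
translate([1224, 269, 0]) stool();
translate([0, 572, 729]) ladder();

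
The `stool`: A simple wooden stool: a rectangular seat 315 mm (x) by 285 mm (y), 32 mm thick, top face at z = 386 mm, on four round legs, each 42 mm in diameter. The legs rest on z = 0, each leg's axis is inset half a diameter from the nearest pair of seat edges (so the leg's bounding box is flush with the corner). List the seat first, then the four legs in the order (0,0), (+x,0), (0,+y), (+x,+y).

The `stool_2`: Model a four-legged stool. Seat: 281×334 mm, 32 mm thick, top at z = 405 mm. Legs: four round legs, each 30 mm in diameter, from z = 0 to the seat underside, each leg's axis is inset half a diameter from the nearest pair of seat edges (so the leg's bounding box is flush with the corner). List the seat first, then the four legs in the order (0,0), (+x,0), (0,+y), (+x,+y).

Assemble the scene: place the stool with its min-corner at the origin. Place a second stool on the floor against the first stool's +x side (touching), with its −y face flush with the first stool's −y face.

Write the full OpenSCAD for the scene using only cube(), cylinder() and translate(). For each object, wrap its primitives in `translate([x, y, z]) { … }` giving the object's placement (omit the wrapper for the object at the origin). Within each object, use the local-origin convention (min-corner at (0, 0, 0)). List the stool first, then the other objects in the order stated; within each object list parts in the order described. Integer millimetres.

translate([0, 0, 354]) cube([315, 285, 32]);
translate([21, 21, 0]) cylinder(h = 354, r = 21);
translate([294, 21, 0]) cylinder(h = 354, r = 21);
translate([21, 264, 0]) cylinder(h = 354, r = 21);
translate([294, 264, 0]) cylinder(h = 354, r = 21);
translate([315, 0, 0]) {
  translate([0, 0, 373]) cube([281, 334, 32]);
  translate([15, 15, 0]) cylinder(h = 373, r = 15);
  translate([266, 15, 0]) cylinder(h = 373, r = 15);
  translate([15, 319, 0]) cylinder(h = 373, r = 15);
  translate([266, 319, 0]) cylinder(h = 373, r = 15);
}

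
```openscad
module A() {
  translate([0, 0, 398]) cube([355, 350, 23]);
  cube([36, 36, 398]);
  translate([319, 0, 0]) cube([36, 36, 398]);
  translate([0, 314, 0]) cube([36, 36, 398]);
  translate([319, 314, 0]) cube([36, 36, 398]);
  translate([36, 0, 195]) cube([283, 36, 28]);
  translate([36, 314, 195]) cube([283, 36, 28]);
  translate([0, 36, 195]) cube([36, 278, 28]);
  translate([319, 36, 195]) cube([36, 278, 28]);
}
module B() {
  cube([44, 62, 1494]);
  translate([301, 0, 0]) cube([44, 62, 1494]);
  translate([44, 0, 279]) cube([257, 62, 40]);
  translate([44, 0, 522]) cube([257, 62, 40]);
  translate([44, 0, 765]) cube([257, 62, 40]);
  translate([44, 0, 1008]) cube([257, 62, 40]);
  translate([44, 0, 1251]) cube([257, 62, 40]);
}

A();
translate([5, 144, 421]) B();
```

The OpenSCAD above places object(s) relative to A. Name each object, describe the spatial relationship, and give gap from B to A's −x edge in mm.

A is a stool. B is a ladder. The ladder is on top of the stool, centred. The gap from the ladder to the stool's −x edge is 5 mm.

The ladder's min-x is at 5; the stool's min-x is 0; gap = 5 mm.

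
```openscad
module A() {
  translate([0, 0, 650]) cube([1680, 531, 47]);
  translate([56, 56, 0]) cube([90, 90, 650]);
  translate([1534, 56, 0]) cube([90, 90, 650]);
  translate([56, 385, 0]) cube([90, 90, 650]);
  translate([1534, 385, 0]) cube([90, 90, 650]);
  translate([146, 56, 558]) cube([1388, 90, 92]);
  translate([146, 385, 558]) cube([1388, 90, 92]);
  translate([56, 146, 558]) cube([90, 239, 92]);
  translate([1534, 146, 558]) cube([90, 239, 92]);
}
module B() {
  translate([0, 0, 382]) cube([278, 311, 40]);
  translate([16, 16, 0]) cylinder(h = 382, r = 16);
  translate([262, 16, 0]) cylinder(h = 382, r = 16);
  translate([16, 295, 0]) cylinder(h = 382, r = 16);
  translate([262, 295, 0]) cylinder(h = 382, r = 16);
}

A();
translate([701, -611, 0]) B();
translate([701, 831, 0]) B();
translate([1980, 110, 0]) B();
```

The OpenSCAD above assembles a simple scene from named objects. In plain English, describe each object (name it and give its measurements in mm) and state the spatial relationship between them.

A is a rectangular dining table. The top is 1680×531×47 mm with its upper surface at z = 697 mm. It stands on four 90×90 mm square legs, each inset 56 mm from the nearest pair of top edges, running from the floor to the underside of the top. Four apron rails, 90 mm thick and 92 mm tall, run between adjacent legs with their top edges flush with the underside of the top and their outer faces flush with the legs' outer faces.

B is a four-legged stool. The seat is a 278×311×40 mm slab whose top surface is at z = 422 mm; four round legs, each 32 mm in diameter, run from the floor (z = 0) to the underside of the seat, each leg's axis is inset half a diameter from the nearest pair of seat edges (so the leg's bounding box is flush with the corner).

Three stools sit around the table at the −y, +y, +x sides.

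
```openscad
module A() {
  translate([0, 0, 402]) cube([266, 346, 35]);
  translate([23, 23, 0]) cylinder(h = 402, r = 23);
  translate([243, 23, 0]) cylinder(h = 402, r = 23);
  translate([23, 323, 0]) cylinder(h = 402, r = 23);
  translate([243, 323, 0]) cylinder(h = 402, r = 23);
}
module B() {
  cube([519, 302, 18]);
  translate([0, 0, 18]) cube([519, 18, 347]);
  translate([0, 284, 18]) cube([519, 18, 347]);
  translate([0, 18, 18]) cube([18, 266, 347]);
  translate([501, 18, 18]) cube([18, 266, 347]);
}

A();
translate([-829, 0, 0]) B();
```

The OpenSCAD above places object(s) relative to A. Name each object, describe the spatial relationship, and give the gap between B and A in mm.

A is a stool. B is an open box. The open box is on the floor beside the stool on its −x side. The gap between the open box and the stool is 310 mm.

The open box's nearest face is 310 mm from the stool's −x face.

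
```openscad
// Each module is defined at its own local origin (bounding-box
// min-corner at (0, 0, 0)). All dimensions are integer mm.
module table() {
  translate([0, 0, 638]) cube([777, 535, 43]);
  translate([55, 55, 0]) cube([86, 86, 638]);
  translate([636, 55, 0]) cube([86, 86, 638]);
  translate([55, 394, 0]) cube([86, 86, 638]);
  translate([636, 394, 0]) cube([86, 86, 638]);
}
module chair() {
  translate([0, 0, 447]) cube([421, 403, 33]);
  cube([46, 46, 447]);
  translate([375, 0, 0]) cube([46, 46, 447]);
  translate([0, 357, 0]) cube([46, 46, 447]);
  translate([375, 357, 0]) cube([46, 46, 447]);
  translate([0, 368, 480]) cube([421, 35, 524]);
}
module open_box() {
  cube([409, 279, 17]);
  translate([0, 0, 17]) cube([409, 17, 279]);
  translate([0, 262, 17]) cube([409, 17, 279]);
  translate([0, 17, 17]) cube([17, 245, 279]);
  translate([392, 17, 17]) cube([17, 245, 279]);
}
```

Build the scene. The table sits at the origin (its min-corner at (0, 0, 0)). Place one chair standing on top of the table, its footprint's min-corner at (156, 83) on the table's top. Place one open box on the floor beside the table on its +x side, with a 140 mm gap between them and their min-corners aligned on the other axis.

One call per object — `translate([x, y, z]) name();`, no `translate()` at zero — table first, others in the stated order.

table();
translate([156, 83, 681]) chair();
translate([917, 0, 0]) open_box();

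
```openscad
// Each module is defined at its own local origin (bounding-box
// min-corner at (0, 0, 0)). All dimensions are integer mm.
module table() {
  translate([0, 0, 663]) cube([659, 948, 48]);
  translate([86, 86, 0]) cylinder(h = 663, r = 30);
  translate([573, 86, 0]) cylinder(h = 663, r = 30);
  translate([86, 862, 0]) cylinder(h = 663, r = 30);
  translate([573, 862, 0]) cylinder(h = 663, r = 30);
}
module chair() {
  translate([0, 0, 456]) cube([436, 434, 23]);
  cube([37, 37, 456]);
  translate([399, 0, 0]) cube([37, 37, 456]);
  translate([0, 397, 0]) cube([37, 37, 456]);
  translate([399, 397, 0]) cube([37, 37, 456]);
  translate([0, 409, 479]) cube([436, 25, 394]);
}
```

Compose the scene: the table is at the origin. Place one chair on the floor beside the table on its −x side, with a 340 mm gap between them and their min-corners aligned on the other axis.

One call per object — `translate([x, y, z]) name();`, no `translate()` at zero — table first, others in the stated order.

table();
translate([-776, 0, 0]) chair();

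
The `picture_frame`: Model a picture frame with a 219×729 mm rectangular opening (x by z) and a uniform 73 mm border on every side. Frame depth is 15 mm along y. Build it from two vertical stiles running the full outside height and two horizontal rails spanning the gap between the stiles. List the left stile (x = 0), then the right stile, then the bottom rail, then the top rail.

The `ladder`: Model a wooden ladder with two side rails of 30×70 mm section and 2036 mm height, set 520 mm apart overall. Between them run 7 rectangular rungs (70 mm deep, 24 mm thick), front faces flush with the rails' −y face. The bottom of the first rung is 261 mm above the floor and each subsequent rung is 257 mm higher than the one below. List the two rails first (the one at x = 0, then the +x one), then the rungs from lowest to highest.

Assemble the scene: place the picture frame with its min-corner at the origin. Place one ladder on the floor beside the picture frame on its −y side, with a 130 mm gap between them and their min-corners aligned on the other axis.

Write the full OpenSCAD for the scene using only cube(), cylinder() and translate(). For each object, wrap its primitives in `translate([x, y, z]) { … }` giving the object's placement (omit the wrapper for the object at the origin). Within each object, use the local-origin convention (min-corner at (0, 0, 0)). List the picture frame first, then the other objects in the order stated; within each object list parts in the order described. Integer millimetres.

cube([73, 15, 875]);
translate([292, 0, 0]) cube([73, 15, 875]);
translate([73, 0, 0]) cube([219, 15, 73]);
translate([73, 0, 802]) cube([219, 15, 73]);
translate([0, -200, 0]) {
  cube([30, 70, 2036]);
  translate([490, 0, 0]) cube([30, 70, 2036]);
  translate([30, 0, 261]) cube([460, 70, 24]);
  translate([30, 0, 518]) cube([460, 70, 24]);
  translate([30, 0, 775]) cube([460, 70, 24]);
  translate([30, 0, 1032]) cube([460, 70, 24]);
  translate([30, 0, 1289]) cube([460, 70, 24]);
  translate([30, 0, 1546]) cube([460, 70, 24]);
  translate([30, 0, 1803]) cube([460, 70, 24]);
}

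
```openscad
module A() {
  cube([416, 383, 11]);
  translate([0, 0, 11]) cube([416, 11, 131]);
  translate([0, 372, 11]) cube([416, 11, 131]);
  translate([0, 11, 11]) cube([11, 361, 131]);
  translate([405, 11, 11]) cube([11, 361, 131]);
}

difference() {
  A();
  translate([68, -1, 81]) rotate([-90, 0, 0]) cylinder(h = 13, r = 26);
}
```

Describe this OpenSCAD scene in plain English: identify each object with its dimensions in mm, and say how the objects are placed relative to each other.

A is an open storage box with external size 416×383×142 mm and wall thickness 11 mm (the base is also 11 mm thick). The base covers the whole footprint; the four walls stand on the base, with the y-facing walls full-width and the x-facing walls fitting between their inner faces.

The open box has a circular hole of radius 26 mm through its front wall, centred at (x = 68, z = 81).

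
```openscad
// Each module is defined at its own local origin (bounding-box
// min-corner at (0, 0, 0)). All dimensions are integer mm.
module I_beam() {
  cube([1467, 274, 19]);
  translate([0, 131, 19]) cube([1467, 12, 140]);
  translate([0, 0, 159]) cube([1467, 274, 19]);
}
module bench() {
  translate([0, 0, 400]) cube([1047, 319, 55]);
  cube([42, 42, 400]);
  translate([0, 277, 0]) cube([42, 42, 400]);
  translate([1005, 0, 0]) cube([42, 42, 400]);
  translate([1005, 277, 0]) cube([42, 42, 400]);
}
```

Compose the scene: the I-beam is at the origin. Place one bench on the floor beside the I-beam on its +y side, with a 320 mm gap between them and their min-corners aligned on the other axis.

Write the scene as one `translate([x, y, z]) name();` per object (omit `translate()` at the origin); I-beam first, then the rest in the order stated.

I_beam();
translate([0, 594, 0]) bench();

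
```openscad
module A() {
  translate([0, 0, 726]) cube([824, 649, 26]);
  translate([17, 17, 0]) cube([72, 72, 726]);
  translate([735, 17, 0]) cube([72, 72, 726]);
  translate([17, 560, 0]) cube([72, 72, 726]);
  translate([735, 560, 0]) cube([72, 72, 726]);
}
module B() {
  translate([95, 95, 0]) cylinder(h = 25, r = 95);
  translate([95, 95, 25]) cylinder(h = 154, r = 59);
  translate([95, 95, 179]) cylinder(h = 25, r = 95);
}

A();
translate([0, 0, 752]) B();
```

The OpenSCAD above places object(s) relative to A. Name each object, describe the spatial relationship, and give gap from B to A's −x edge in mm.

A is a table. B is a spool. The spool is on top of the table. The gap from the spool to the table's −x edge is 0 mm.

The spool's min-x is at 0; the table's min-x is 0; gap = 0 mm.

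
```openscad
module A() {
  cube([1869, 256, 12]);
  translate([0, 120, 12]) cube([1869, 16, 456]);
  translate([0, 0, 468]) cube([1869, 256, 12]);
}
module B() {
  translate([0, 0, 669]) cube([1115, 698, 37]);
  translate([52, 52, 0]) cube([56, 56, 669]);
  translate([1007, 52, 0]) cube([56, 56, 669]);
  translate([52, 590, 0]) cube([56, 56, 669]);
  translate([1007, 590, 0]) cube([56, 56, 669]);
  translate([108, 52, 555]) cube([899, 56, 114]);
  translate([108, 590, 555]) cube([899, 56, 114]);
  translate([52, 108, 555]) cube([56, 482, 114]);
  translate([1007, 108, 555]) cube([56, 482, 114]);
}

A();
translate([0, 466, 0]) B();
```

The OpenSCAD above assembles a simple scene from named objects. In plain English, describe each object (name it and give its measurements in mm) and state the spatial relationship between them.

A is an I-beam lying along x, 1869 mm long. Overall section height 480 mm. Two flanges 256 mm wide (y) and 12 mm thick, one on the floor and one at the top; a web 16 mm thick runs between them, centred on the flange width.

B is a table: top 1115 mm (x) × 698 mm (y), 37 mm thick, upper face at z = 706 mm, on four 56×56 mm square legs, each inset 52 mm from the nearest pair of top edges, running from z = 0 to the bottom of the top. Four apron rails, 56 mm thick and 114 mm tall, run between adjacent legs with their top edges flush with the underside of the top and their outer faces flush with the legs' outer faces.

The table is on the floor beside the I-beam on its +y side.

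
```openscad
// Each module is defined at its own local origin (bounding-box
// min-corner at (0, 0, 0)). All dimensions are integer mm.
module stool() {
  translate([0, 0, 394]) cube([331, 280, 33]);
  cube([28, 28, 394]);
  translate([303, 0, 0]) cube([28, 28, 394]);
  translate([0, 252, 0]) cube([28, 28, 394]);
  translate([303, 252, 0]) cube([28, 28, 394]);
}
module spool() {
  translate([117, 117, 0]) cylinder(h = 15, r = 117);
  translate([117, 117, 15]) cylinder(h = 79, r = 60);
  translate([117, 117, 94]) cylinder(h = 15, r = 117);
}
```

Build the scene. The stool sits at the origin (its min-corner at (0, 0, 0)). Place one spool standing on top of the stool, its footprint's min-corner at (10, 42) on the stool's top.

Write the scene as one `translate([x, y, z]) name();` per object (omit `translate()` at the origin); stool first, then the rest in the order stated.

stool();
translate([10, 42, 427]) spool();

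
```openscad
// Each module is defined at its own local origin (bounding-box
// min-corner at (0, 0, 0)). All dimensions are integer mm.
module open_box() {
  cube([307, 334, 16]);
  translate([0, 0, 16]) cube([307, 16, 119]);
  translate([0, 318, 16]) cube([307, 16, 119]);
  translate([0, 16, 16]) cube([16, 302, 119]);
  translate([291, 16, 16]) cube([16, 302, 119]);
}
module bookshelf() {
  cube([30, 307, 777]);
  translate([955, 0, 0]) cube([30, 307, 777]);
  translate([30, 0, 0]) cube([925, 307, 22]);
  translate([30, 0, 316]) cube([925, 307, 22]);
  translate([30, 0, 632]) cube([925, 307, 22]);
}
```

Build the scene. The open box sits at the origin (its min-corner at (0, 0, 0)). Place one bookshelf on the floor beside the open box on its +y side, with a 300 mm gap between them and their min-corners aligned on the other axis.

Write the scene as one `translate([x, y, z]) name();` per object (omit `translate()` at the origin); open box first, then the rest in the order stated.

open_box();
translate([0, 634, 0]) bookshelf();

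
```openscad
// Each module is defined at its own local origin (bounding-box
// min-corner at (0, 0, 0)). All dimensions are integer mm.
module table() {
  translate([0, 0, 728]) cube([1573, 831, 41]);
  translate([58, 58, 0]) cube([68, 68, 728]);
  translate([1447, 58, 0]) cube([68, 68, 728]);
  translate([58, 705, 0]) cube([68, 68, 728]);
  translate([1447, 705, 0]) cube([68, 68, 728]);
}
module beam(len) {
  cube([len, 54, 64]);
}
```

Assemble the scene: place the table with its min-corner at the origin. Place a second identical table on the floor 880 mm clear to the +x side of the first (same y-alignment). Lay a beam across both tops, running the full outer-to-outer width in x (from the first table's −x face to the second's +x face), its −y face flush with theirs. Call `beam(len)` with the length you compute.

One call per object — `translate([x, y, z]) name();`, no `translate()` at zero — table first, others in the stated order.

table();
translate([2453, 0, 0]) table();
translate([0, 0, 769]) beam(4026);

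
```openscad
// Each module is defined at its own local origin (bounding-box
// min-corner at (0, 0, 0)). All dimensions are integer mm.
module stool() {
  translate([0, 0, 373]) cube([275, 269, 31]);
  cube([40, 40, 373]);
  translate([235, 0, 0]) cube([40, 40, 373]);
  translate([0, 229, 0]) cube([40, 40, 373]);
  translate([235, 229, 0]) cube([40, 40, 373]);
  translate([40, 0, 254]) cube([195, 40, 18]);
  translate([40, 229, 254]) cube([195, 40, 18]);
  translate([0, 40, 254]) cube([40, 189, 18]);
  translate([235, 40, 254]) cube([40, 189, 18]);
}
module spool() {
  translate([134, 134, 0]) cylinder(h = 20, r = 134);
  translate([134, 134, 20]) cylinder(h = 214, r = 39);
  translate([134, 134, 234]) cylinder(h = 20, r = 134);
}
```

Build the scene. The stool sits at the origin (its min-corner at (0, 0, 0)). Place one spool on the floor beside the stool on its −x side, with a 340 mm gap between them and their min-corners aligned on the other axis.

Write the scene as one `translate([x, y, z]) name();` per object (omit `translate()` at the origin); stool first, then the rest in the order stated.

stool();
translate([-608, 0, 0]) spool();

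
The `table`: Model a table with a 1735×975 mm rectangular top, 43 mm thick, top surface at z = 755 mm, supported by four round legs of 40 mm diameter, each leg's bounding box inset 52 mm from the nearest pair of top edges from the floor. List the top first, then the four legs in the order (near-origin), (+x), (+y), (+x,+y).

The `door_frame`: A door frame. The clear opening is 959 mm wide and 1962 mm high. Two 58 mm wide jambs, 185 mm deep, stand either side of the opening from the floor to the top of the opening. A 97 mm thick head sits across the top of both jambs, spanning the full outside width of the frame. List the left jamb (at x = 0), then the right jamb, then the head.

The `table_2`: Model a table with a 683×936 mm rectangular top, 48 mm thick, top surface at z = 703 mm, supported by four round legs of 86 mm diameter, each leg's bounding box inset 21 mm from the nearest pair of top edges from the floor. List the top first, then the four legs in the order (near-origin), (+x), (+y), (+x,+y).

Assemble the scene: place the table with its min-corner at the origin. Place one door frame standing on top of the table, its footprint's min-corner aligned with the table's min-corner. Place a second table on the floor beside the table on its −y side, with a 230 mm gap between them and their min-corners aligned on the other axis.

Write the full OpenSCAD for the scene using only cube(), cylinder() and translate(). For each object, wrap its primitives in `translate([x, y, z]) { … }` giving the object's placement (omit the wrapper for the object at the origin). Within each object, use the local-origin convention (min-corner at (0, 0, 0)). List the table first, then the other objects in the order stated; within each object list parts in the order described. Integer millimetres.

translate([0, 0, 712]) cube([1735, 975, 43]);
translate([72, 72, 0]) cylinder(h = 712, r = 20);
translate([1663, 72, 0]) cylinder(h = 712, r = 20);
translate([72, 903, 0]) cylinder(h = 712, r = 20);
translate([1663, 903, 0]) cylinder(h = 712, r = 20);
translate([0, 0, 755]) {
  cube([58, 185, 1962]);
  translate([1017, 0, 0]) cube([58, 185, 1962]);
  translate([0, 0, 1962]) cube([1075, 185, 97]);
}
translate([0, -1166, 0]) {
  translate([0, 0, 655]) cube([683, 936, 48]);
  translate([64, 64, 0]) cylinder(h = 655, r = 43);
  translate([619, 64, 0]) cylinder(h = 655, r = 43);
  translate([64, 872, 0]) cylinder(h = 655, r = 43);
  translate([619, 872, 0]) cylinder(h = 655, r = 43);
}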